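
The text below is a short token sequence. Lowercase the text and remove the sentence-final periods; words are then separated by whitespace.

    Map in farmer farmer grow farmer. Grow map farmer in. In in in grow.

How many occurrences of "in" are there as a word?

5

Scanning the 14 tokens for "in":
  position 2: in
  position 10: in
  position 11: in
  position 12: in
  position 13: in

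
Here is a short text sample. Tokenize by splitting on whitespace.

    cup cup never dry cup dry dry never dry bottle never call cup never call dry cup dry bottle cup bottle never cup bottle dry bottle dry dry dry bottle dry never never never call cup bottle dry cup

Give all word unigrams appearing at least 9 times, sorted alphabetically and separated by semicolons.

Unigram counts meeting the condition (at least 9 times):
  cup: 9
  dry: 12

cup; dry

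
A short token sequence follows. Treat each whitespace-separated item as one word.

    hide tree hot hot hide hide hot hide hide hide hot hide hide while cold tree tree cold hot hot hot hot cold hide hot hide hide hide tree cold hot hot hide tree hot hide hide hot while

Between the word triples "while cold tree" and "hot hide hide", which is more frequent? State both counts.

"while cold tree": 1 occurrence
"hot hide hide": 5 occurrences

"hot hide hide" (5 vs 1)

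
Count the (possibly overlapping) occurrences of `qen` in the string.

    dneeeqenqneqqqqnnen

Sliding a length-3 window over the 19 characters (17 positions):
  position 6–8: qen

1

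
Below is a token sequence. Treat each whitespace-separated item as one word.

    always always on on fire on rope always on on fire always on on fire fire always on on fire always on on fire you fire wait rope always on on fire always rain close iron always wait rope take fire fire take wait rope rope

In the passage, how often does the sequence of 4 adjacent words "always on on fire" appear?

6

Scanning the 43 overlapping 4-gram windows for "always on on fire":
  position 2–5: always on on fire
  position 8–11: always on on fire
  position 12–15: always on on fire
  position 17–20: always on on fire
  position 21–24: always on on fire
  position 29–32: always on on fire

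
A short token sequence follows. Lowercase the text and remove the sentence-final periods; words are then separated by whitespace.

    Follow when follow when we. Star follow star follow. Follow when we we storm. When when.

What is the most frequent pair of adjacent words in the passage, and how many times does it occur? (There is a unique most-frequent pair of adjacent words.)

"follow when", 3 times

Bigram frequencies (highest first):
  follow when: 3
  when we: 2
  star follow: 2
  when follow: 1
  we star: 1
  follow star: 1
  … (5 more, each ≤ 1)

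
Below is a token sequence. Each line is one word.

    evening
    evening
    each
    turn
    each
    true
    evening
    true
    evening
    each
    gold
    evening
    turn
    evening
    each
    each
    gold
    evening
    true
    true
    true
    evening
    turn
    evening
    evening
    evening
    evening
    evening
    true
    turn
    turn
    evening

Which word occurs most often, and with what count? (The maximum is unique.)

Unigram frequencies (highest first):
  evening: 14
  true: 6
  each: 5
  turn: 5
  gold: 2

"evening", 14 times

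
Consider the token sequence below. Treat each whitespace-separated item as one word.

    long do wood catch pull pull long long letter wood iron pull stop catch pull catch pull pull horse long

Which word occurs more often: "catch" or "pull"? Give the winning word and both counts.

"pull" (6 vs 3)

"catch": 3 occurrences
"pull": 6 occurrences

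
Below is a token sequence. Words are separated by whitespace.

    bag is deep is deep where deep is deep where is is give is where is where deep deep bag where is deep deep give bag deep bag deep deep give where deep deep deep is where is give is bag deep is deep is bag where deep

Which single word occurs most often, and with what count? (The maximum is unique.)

"deep", 17 times

Unigram frequencies (highest first):
  deep: 17
  is: 13
  where: 8
  bag: 6
  give: 4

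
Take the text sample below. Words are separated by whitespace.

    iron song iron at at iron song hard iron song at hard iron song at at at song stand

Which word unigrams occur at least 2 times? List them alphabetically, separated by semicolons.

at; hard; iron; song

Unigram counts meeting the condition (at least 2 times):
  at: 6
  hard: 2
  iron: 5
  song: 5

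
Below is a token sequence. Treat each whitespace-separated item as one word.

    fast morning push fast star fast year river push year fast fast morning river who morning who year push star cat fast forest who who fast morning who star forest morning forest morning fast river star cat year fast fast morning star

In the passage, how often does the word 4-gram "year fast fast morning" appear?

Scanning the 39 overlapping 4-gram windows for "year fast fast morning":
  position 10–13: year fast fast morning
  position 38–41: year fast fast morning

2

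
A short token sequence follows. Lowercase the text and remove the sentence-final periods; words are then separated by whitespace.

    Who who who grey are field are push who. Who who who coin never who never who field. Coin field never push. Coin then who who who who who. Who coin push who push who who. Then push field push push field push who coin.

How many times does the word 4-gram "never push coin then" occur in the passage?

1

Scanning the 42 overlapping 4-gram windows for "never push coin then":
  position 21–24: never push coin then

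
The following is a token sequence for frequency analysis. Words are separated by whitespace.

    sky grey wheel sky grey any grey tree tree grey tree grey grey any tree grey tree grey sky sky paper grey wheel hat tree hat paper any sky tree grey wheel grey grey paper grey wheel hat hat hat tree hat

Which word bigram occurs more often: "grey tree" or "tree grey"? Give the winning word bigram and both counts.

"grey tree": 3 occurrences
"tree grey": 5 occurrences

"tree grey" (5 vs 3)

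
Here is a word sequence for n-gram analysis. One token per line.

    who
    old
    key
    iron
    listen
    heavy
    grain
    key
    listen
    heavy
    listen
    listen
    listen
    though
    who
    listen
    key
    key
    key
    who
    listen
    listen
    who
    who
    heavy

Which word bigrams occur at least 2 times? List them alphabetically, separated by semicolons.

Bigram counts meeting the condition (at least 2 times):
  key key: 2
  listen heavy: 2
  listen listen: 3
  who listen: 2

key key; listen heavy; listen listen; who listen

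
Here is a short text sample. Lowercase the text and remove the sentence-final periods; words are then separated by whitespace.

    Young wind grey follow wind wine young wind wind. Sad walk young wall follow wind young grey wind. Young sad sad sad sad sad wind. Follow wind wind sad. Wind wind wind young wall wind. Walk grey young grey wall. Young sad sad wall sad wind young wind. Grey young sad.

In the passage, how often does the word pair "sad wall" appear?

1

Scanning the 50 overlapping bigram windows for "sad wall":
  position 43–44: sad wall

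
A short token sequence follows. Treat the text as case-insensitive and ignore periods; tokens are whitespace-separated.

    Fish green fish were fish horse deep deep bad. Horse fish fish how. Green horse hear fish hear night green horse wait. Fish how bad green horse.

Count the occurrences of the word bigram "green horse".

Scanning the 26 overlapping bigram windows for "green horse":
  position 14–15: green horse
  position 20–21: green horse
  position 26–27: green horse

3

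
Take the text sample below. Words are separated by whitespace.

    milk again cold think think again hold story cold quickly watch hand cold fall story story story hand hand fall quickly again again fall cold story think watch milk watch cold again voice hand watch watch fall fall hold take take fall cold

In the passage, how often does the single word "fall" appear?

Scanning the 43 tokens for "fall":
  position 14: fall
  position 20: fall
  position 24: fall
  position 37: fall
  position 38: fall
  position 42: fall

6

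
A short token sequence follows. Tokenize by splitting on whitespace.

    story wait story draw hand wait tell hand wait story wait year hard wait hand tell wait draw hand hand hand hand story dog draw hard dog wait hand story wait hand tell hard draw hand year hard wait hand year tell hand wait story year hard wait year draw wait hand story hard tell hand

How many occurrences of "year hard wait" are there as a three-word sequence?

Scanning the 54 overlapping trigram windows for "year hard wait":
  position 12–14: year hard wait
  position 37–39: year hard wait
  position 46–48: year hard wait

3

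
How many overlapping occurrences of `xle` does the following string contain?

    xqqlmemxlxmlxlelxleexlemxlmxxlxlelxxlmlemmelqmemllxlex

5

Sliding a length-3 window over the 54 characters (52 positions):
  position 13–15: xle
  position 17–19: xle
  position 21–23: xle
  position 31–33: xle
  position 51–53: xle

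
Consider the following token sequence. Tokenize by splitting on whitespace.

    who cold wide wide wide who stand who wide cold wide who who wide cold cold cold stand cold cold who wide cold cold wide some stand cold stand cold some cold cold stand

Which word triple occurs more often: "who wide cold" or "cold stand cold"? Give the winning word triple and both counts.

"who wide cold" (3 vs 2)

"who wide cold": 3 occurrences
"cold stand cold": 2 occurrences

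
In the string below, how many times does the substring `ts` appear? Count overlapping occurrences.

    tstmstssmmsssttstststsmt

6

Sliding a length-2 window over the 24 characters (23 positions):
  position 1–2: ts
  position 6–7: ts
  position 15–16: ts
  position 17–18: ts
  position 19–20: ts
  position 21–22: ts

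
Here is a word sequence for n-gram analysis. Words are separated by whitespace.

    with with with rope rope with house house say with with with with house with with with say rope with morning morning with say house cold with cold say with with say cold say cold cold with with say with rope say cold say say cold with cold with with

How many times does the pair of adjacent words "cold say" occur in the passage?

3

Scanning the 49 overlapping bigram windows for "cold say":
  position 28–29: cold say
  position 33–34: cold say
  position 43–44: cold say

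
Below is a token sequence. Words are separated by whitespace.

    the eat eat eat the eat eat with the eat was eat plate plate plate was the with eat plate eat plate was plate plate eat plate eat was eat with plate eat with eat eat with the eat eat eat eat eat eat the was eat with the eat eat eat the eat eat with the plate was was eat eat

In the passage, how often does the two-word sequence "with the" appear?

Scanning the 61 overlapping bigram windows for "with the":
  position 8–9: with the
  position 37–38: with the
  position 48–49: with the
  position 56–57: with the

4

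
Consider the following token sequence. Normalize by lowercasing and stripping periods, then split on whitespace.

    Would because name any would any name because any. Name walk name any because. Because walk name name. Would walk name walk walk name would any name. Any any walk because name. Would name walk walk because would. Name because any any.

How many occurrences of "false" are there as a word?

0

Scanning the 42 tokens for "false":
  (none found)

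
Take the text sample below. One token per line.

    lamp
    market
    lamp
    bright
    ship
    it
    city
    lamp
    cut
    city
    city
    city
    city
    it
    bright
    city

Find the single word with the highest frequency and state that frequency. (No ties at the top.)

"city", 6 times

Unigram frequencies (highest first):
  city: 6
  lamp: 3
  bright: 2
  it: 2
  market: 1
  ship: 1
  … (1 more, each ≤ 1)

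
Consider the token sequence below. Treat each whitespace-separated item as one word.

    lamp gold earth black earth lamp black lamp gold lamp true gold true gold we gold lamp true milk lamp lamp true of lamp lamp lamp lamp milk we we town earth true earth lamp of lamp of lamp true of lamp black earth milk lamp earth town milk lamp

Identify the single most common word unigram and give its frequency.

Unigram frequencies (highest first):
  lamp: 17
  earth: 6
  true: 6
  gold: 5
  milk: 4
  of: 4
  … (3 more, each ≤ 3)

"lamp", 17 times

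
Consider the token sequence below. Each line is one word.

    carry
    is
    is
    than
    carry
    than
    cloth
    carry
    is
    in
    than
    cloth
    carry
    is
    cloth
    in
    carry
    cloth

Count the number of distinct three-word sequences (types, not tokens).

14

18 tokens → 16 trigram windows in total.
Repeated trigrams (each contributes count−1 duplicates):
  cloth carry is: 2
  than cloth carry: 2
2 duplicate windows → 16 − 2 = 14 distinct.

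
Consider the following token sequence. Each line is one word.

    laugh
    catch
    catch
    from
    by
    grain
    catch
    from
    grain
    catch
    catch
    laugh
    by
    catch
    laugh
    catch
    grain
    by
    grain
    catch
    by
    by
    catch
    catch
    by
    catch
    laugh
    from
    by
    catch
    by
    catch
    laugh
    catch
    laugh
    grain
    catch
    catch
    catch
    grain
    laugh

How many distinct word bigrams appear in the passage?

17

41 tokens → 40 bigram windows in total.
Repeated bigrams (each contributes count−1 duplicates):
  by catch: 5
  catch catch: 5
  catch laugh: 5
  grain catch: 4
  catch by: 3
  laugh catch: 3
  by grain: 2
  catch from: 2
  … (2 more repeated)
23 duplicate windows → 40 − 23 = 17 distinct.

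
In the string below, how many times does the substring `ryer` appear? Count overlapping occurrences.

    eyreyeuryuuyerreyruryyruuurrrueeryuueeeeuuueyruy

0

Sliding a length-4 window over the 48 characters (45 positions):
  (no match at any position)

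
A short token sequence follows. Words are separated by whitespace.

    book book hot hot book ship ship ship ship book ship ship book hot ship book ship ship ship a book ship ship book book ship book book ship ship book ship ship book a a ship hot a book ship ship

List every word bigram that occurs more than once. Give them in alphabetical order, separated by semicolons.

Bigram counts meeting the condition (more than once):
  a book: 2
  book book: 3
  book hot: 2
  book ship: 8
  ship book: 7
  ship ship: 10

a book; book book; book hot; book ship; ship book; ship ship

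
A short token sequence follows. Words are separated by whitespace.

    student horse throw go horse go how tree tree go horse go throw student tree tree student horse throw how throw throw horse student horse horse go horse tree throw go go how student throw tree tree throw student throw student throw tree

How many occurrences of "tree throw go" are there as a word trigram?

1

Scanning the 41 overlapping trigram windows for "tree throw go":
  position 29–31: tree throw go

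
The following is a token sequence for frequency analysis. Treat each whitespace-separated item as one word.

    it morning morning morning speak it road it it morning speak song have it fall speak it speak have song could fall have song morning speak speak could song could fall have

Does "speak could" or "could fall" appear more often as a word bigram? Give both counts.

"could fall" (2 vs 1)

"speak could": 1 occurrence
"could fall": 2 occurrences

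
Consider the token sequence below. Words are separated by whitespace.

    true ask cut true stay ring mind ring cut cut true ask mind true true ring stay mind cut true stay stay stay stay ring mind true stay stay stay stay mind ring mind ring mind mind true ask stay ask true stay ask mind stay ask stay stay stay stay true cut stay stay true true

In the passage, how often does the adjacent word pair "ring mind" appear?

Scanning the 56 overlapping bigram windows for "ring mind":
  position 6–7: ring mind
  position 25–26: ring mind
  position 33–34: ring mind
  position 35–36: ring mind

4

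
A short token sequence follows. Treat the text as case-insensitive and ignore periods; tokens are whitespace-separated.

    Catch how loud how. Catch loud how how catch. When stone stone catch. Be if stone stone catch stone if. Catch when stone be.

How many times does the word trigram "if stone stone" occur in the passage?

Scanning the 22 overlapping trigram windows for "if stone stone":
  position 15–17: if stone stone

1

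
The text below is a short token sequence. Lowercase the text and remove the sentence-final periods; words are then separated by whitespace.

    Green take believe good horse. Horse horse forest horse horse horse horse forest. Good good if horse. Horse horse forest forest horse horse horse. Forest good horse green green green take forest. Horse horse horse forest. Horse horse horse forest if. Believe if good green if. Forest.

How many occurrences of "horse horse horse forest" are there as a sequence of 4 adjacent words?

6

Scanning the 44 overlapping 4-gram windows for "horse horse horse forest":
  position 5–8: horse horse horse forest
  position 10–13: horse horse horse forest
  position 17–20: horse horse horse forest
  position 22–25: horse horse horse forest
  position 33–36: horse horse horse forest
  position 37–40: horse horse horse forest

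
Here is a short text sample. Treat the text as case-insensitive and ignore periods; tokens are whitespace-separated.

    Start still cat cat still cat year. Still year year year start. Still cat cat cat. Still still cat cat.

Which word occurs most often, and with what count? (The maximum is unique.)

Unigram frequencies (highest first):
  cat: 8
  still: 6
  year: 4
  start: 2

"cat", 8 times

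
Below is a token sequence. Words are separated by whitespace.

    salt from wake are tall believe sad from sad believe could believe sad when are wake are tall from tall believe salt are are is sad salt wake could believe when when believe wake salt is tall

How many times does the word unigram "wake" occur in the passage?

4

Scanning the 37 tokens for "wake":
  position 3: wake
  position 16: wake
  position 28: wake
  position 34: wake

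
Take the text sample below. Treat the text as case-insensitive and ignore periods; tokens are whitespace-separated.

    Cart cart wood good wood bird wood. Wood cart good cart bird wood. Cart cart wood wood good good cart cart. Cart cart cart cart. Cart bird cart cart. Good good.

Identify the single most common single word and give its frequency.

"cart", 15 times

Unigram frequencies (highest first):
  cart: 15
  wood: 7
  good: 6
  bird: 3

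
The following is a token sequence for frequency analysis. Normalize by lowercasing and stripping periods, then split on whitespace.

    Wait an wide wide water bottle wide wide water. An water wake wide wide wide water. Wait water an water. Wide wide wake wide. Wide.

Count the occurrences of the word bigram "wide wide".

6

Scanning the 24 overlapping bigram windows for "wide wide":
  position 3–4: wide wide
  position 7–8: wide wide
  position 13–14: wide wide
  position 14–15: wide wide
  position 21–22: wide wide
  position 24–25: wide wide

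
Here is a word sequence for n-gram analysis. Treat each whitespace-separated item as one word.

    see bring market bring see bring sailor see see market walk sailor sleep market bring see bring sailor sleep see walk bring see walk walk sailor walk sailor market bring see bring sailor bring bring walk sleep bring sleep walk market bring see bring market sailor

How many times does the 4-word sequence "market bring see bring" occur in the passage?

Scanning the 43 overlapping 4-gram windows for "market bring see bring":
  position 3–6: market bring see bring
  position 14–17: market bring see bring
  position 29–32: market bring see bring
  position 41–44: market bring see bring

4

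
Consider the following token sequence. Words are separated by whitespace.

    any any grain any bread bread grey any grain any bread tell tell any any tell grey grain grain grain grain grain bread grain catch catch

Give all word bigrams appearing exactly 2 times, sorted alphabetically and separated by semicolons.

Bigram counts meeting the condition (exactly 2 times):
  any any: 2
  any bread: 2
  any grain: 2
  grain any: 2

any any; any bread; any grain; grain any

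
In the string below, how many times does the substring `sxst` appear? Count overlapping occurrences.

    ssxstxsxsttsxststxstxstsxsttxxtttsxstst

Sliding a length-4 window over the 39 characters (36 positions):
  position 2–5: sxst
  position 7–10: sxst
  position 12–15: sxst
  position 24–27: sxst
  position 34–37: sxst

5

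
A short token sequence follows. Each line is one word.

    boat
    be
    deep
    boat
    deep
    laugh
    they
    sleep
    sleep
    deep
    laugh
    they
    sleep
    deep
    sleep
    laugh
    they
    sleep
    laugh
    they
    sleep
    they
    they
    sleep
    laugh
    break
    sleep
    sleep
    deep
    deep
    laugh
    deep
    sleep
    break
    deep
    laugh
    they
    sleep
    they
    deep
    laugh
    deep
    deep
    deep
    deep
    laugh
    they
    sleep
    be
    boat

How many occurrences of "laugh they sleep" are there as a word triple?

6

Scanning the 48 overlapping trigram windows for "laugh they sleep":
  position 6–8: laugh they sleep
  position 11–13: laugh they sleep
  position 16–18: laugh they sleep
  position 19–21: laugh they sleep
  position 36–38: laugh they sleep
  position 46–48: laugh they sleep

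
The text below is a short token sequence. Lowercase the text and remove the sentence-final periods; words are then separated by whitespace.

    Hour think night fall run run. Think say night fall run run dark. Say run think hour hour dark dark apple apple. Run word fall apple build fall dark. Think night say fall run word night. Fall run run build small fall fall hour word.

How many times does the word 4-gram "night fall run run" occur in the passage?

Scanning the 42 overlapping 4-gram windows for "night fall run run":
  position 3–6: night fall run run
  position 9–12: night fall run run
  position 36–39: night fall run run

3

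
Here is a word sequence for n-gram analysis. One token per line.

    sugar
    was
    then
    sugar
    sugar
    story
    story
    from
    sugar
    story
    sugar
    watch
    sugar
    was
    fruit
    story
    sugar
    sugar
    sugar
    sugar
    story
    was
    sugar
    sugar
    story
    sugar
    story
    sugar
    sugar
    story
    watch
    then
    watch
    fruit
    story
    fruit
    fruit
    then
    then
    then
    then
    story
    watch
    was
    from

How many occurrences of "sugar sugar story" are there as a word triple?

Scanning the 43 overlapping trigram windows for "sugar sugar story":
  position 4–6: sugar sugar story
  position 19–21: sugar sugar story
  position 23–25: sugar sugar story
  position 28–30: sugar sugar story

4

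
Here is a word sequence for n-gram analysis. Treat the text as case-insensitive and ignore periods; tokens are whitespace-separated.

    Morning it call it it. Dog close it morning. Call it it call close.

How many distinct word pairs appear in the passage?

14 tokens → 13 bigram windows in total.
Repeated bigrams (each contributes count−1 duplicates):
  call it: 2
  it call: 2
  it it: 2
3 duplicate windows → 13 − 3 = 10 distinct.

10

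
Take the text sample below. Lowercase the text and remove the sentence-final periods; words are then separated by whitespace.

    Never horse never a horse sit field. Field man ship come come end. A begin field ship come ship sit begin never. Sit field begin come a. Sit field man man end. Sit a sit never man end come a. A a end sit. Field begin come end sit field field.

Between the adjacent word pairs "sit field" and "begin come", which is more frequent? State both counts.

"sit field" (5 vs 2)

"sit field": 5 occurrences
"begin come": 2 occurrences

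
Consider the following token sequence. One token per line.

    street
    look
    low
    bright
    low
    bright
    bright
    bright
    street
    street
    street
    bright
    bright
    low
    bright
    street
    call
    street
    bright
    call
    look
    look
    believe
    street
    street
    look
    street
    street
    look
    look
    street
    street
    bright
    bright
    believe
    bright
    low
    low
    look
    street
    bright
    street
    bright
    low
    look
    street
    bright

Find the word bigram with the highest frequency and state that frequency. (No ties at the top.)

"street bright", 6 times

Bigram frequencies (highest first):
  street bright: 6
  street street: 5
  bright low: 4
  bright bright: 4
  look street: 4
  street look: 3
  … (14 more, each ≤ 3)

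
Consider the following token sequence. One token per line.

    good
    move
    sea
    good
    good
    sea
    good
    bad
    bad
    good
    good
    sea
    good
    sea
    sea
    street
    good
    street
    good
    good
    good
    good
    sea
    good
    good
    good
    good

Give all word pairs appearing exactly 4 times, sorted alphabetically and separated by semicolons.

good sea; sea good

Bigram counts meeting the condition (exactly 4 times):
  good sea: 4
  sea good: 4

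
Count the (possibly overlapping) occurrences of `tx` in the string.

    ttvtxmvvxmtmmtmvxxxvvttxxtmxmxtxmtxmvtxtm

Sliding a length-2 window over the 41 characters (40 positions):
  position 4–5: tx
  position 23–24: tx
  position 31–32: tx
  position 34–35: tx
  position 38–39: tx

5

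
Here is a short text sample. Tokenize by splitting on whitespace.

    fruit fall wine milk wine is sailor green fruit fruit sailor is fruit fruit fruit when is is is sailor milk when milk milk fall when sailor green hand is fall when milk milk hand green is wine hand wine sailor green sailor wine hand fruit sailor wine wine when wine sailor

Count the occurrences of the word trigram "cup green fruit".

0

Scanning the 50 overlapping trigram windows for "cup green fruit":
  (none found)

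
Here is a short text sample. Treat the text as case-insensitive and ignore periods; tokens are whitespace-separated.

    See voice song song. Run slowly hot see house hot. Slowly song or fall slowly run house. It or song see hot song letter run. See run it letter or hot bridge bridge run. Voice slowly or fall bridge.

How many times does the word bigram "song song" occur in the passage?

1

Scanning the 38 overlapping bigram windows for "song song":
  position 3–4: song song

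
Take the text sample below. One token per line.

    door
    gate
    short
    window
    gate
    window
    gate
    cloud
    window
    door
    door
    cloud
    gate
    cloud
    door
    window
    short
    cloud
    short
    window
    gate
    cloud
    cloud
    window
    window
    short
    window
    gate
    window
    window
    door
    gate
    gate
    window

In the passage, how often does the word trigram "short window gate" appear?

Scanning the 32 overlapping trigram windows for "short window gate":
  position 3–5: short window gate
  position 19–21: short window gate
  position 26–28: short window gate

3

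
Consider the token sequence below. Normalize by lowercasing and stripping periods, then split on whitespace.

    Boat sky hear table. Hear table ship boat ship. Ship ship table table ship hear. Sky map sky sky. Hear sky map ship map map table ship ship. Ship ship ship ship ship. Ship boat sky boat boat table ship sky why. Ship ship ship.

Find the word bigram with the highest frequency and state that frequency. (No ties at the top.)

"ship ship", 11 times

Bigram frequencies (highest first):
  ship ship: 11
  table ship: 4
  boat sky: 2
  sky hear: 2
  hear table: 2
  ship boat: 2
  … (19 more, each ≤ 2)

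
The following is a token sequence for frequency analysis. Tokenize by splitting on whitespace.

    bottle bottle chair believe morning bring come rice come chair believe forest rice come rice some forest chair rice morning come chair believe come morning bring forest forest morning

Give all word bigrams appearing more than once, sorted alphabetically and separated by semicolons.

Bigram counts meeting the condition (more than once):
  chair believe: 3
  come chair: 2
  come rice: 2
  morning bring: 2
  rice come: 2

chair believe; come chair; come rice; morning bring; rice come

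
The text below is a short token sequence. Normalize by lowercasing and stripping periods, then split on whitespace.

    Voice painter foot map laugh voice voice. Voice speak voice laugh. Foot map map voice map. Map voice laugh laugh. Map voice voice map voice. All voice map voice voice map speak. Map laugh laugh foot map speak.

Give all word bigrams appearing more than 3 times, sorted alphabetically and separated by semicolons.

Bigram counts meeting the condition (more than 3 times):
  map voice: 5
  voice map: 4
  voice voice: 4

map voice; voice map; voice voice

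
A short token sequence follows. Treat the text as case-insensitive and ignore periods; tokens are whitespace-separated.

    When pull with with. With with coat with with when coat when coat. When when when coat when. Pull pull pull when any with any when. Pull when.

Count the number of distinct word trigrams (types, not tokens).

28 tokens → 26 trigram windows in total.
Repeated trigrams (each contributes count−1 duplicates):
  when coat when: 3
  with with with: 2
3 duplicate windows → 26 − 3 = 23 distinct.

23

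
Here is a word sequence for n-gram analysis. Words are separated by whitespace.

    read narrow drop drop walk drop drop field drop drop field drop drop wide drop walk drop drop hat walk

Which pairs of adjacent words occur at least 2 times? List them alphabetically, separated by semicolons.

drop drop; drop field; drop walk; field drop; walk drop

Bigram counts meeting the condition (at least 2 times):
  drop drop: 5
  drop field: 2
  drop walk: 2
  field drop: 2
  walk drop: 2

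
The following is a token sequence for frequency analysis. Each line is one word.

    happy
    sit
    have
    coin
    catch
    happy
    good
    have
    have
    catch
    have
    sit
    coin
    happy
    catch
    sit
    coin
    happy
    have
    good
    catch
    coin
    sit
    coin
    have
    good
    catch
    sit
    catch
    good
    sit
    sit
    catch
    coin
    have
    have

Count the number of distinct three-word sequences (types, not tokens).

32

36 tokens → 34 trigram windows in total.
Repeated trigrams (each contributes count−1 duplicates):
  have good catch: 2
  sit coin happy: 2
2 duplicate windows → 34 − 2 = 32 distinct.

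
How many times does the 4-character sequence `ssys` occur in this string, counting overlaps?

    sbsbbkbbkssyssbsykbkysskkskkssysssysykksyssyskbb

Sliding a length-4 window over the 48 characters (45 positions):
  position 10–13: ssys
  position 29–32: ssys
  position 33–36: ssys
  position 42–45: ssys

4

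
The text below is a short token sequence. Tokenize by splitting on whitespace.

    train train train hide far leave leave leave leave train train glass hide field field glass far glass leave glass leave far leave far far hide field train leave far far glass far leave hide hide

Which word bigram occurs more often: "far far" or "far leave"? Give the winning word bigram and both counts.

"far far": 2 occurrences
"far leave": 3 occurrences

"far leave" (3 vs 2)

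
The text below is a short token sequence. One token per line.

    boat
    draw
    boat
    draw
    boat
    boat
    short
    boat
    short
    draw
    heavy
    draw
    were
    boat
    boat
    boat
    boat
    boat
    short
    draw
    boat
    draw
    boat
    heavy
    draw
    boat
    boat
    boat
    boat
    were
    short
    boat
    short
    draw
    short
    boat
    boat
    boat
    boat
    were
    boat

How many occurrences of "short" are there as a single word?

6

Scanning the 41 tokens for "short":
  position 7: short
  position 9: short
  position 19: short
  position 31: short
  position 33: short
  position 35: short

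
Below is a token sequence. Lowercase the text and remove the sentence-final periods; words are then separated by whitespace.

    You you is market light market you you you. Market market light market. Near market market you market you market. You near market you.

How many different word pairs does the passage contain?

11

24 tokens → 23 bigram windows in total.
Repeated bigrams (each contributes count−1 duplicates):
  market you: 5
  you market: 3
  you you: 3
  light market: 2
  market light: 2
  market market: 2
  near market: 2
12 duplicate windows → 23 − 12 = 11 distinct.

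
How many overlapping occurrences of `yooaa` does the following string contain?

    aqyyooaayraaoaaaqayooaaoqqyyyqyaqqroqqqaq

Sliding a length-5 window over the 41 characters (37 positions):
  position 4–8: yooaa
  position 19–23: yooaa

2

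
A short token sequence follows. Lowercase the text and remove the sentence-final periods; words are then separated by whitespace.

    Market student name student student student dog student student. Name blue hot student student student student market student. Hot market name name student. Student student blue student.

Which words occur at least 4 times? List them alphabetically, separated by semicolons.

Unigram counts meeting the condition (at least 4 times):
  name: 4
  student: 15

name; student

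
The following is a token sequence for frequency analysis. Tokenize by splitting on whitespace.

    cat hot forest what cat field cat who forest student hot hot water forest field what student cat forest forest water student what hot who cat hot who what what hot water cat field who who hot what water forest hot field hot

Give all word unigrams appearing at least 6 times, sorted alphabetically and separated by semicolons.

Unigram counts meeting the condition (at least 6 times):
  cat: 6
  forest: 6
  hot: 9
  what: 6

cat; forest; hot; what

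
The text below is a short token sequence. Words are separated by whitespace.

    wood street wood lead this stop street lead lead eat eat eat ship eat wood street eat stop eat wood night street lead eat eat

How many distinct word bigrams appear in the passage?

25 tokens → 24 bigram windows in total.
Repeated bigrams (each contributes count−1 duplicates):
  eat eat: 3
  eat wood: 2
  lead eat: 2
  street lead: 2
  wood street: 2
6 duplicate windows → 24 − 6 = 18 distinct.

18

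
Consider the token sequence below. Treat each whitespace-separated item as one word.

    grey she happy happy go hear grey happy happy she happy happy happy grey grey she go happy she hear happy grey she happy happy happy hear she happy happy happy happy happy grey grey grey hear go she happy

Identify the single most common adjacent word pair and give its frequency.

"happy happy", 10 times

Bigram frequencies (highest first):
  happy happy: 10
  she happy: 5
  grey she: 3
  happy grey: 3
  grey grey: 3
  happy she: 2
  … (13 more, each ≤ 1)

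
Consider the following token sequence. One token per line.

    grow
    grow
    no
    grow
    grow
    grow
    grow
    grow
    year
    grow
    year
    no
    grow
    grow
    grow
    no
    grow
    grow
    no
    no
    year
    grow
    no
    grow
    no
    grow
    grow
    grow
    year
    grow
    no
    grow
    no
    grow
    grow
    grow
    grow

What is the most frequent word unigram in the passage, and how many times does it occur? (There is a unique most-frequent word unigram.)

"grow", 24 times

Unigram frequencies (highest first):
  grow: 24
  no: 9
  year: 4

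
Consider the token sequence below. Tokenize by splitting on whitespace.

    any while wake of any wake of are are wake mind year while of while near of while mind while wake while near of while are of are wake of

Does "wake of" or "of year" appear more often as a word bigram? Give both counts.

"wake of" (3 vs 0)

"wake of": 3 occurrences
"of year": 0 occurrences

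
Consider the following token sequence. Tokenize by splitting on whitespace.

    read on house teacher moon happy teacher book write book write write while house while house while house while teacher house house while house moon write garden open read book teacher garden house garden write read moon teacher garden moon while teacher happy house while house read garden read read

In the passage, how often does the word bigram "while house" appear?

Scanning the 49 overlapping bigram windows for "while house":
  position 13–14: while house
  position 15–16: while house
  position 17–18: while house
  position 23–24: while house
  position 45–46: while house

5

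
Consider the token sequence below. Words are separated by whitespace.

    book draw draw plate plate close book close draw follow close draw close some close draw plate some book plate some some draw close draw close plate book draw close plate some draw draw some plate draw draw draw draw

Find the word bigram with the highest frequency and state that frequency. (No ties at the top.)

"draw draw", 5 times

Bigram frequencies (highest first):
  draw draw: 5
  close draw: 4
  draw close: 4
  plate some: 3
  book draw: 2
  draw plate: 2
  … (17 more, each ≤ 2)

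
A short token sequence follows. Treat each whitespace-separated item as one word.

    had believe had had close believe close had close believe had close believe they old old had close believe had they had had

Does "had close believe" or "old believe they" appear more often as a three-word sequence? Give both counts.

"had close believe": 4 occurrences
"old believe they": 0 occurrences

"had close believe" (4 vs 0)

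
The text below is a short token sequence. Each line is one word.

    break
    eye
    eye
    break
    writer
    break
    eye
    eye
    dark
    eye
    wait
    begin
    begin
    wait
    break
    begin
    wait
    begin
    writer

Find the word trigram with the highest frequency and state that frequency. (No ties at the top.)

Trigram frequencies (highest first):
  break eye eye: 2
  eye eye break: 1
  eye break writer: 1
  break writer break: 1
  writer break eye: 1
  eye eye dark: 1
  … (10 more, each ≤ 1)

"break eye eye", 2 times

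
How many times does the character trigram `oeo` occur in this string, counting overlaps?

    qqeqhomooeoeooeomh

Sliding a length-3 window over the 18 characters (16 positions):
  position 9–11: oeo
  position 11–13: oeo
  position 14–16: oeo

3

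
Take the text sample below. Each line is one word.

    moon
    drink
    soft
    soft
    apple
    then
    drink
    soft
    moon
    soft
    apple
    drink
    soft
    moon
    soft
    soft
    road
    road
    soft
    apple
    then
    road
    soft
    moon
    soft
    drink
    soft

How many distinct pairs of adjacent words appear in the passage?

14

27 tokens → 26 bigram windows in total.
Repeated bigrams (each contributes count−1 duplicates):
  drink soft: 4
  moon soft: 3
  soft apple: 3
  soft moon: 3
  apple then: 2
  road soft: 2
  soft soft: 2
12 duplicate windows → 26 − 12 = 14 distinct.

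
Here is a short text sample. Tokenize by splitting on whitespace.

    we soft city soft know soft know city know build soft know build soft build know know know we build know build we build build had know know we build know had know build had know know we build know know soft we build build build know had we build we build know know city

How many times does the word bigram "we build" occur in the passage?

Scanning the 54 overlapping bigram windows for "we build":
  position 19–20: we build
  position 23–24: we build
  position 29–30: we build
  position 38–39: we build
  position 43–44: we build
  position 49–50: we build
  position 51–52: we build

7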